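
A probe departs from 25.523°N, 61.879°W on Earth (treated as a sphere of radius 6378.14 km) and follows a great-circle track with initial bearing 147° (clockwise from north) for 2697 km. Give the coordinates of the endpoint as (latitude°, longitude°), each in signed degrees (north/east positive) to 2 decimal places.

4.72°, -48.92°

Angular distance δ = d/R = 2697/6378.14 = 0.42285 rad; initial bearing θ = 2.5656 rad.
sin φ₂ = sin φ₁ cos δ + cos φ₁ sin δ cos θ = (0.4309)(0.9119) + (0.9024)(0.4104)(-0.8387) = 0.0824, so φ₂ = 4.72°.
Δλ = atan2(sin θ sin δ cos φ₁, cos δ − sin φ₁ sin φ₂) = atan2(0.2017, 0.8764) = 12.959°.
λ₂ = -61.879° + 12.959° = -48.92°.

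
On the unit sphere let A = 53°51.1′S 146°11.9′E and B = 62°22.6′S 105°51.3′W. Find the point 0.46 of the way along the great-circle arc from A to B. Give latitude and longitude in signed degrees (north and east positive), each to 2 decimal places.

-69.03°, -174.68°

The central angle between A and B is δ = 0.8877 rad.
With f = 0.46, the slerp weights are sin((1−f)δ)/sin δ = 0.5946 and sin(fδ)/sin δ = 0.5120.
Weighted sum of the unit vectors: (0.5946)·(-0.4902,0.3282,-0.8075) + (0.5120)·(-0.1267,-0.4460,-0.8860) = (-0.3563, -0.0332, -0.9338).
Converting back: φ = atan2(z, √(x²+y²)) = -69.03°, λ = atan2(y, x) = -174.68°.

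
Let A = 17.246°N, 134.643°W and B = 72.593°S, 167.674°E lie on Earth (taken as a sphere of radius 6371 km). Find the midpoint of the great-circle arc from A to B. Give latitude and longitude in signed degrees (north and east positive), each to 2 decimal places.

-29.91°, -147.42°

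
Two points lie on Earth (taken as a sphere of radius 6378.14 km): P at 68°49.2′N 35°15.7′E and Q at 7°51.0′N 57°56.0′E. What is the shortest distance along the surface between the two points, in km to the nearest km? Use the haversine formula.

Let φ₁ = 1.2011 rad, φ₂ = 0.1370 rad, and Δλ = 0.3957 rad.
Haversine: a = sin²(Δφ/2) + cos φ₁ cos φ₂ sin²(Δλ/2) = 0.2574 + (0.3613)(0.9906)(0.0386) = 0.27119.
Central angle c = 2·arcsin(√a) = 1.09549 rad.
Distance = R·c = 6378.14 × 1.0955 ≈ 6987 km.

6987 km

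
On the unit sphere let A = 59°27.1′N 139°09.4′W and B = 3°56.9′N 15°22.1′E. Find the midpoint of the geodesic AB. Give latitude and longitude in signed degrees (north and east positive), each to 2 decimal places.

57.99°, -6.72°

Central angle δ = 1.9806 rad. Interpolating on the sphere with fraction f = 0.5:
P = [sin((1−f)δ)·A + sin(fδ)·B] / sin δ = 0.9117·A + 0.9117·B in Cartesian coordinates,
giving P = (0.5265, -0.0620, 0.8479), i.e. latitude 57.99°, longitude -6.72°.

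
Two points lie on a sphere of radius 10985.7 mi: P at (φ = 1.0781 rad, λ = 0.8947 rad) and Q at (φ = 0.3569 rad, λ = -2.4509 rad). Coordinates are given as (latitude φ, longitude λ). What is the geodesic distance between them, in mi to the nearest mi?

18646 mi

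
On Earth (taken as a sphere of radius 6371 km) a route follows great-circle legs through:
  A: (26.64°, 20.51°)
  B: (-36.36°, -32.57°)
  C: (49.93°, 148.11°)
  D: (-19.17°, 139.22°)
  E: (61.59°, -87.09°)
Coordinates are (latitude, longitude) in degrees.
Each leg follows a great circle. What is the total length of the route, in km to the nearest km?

Leg A→B: central angle 1.4034 rad, distance 8941.4 km.
Leg B→C: central angle 2.9046 rad, distance 18505.2 km.
Leg C→D: central angle 1.2138 rad, distance 7733.3 km.
Leg D→E: central angle 2.2134 rad, distance 14101.3 km.
Total: 8941.4 + 18505.2 + 7733.3 + 14101.3 ≈ 49281 km.

49281 km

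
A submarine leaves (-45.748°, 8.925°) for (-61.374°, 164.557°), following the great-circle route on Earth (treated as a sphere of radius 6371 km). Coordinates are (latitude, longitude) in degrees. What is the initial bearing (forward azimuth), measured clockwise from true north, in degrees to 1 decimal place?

Δλ = 155.632° = 2.7163 rad.
y = sin Δλ · cos φ₂ = (0.4126)(0.4791) = 0.1977
x = cos φ₁ sin φ₂ − sin φ₁ cos φ₂ cos Δλ = (0.6978)(-0.8778) − (-0.7163)(0.4791)(-0.9109) = -0.9251
θ = atan2(y, x) = 167.94°, so the bearing is 167.9°.

167.9°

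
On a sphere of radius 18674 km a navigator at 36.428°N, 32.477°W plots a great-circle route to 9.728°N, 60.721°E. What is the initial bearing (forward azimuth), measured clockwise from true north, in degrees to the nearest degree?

With φ₁ = 0.6358, φ₂ = 0.1698, Δλ = 1.6266 rad, the forward-azimuth formula gives
θ = atan2( sin Δλ cos φ₂ , cos φ₁ sin φ₂ − sin φ₁ cos φ₂ cos Δλ ) = atan2(0.9841, 0.1686) = 80.28°.
So the initial bearing is 80°.

80°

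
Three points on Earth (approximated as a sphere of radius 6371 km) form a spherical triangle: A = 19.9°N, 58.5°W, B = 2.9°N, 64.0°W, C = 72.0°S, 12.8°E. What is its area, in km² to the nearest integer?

8071328 km²

Side lengths (central angles): a = 1.5484, b = 1.8035, c = 0.3112 rad; semiperimeter s = 1.8315.
By l'Huilier's theorem, tan(E/4) = √[tan(s/2) tan((s−a)/2) tan((s−b)/2) tan((s−c)/2)], giving spherical excess E = 0.1989 rad.
Area = E·R² = 0.1989 × (6371)² ≈ 8071328 km².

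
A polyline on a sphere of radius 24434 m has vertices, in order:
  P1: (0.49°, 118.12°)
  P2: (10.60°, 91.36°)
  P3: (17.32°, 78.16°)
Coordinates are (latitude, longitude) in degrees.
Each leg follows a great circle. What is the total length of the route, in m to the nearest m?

Leg P1→P2: central angle 0.4966 rad, distance 12134.1 m.
Leg P2→P3: central angle 0.2523 rad, distance 6165.1 m.
Total: 12134.1 + 6165.1 ≈ 18299 m.

18299 m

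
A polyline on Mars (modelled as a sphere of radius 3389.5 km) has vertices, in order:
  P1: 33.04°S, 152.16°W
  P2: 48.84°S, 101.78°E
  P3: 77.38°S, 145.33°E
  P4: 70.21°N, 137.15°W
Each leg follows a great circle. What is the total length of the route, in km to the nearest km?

15528 km

Leg P1→P2: central angle 1.3100 rad, distance 4440.2 km.
Leg P2→P3: central angle 0.5755 rad, distance 1950.7 km.
Leg P3→P4: central angle 2.6957 rad, distance 9137.0 km.
Total: 4440.2 + 1950.7 + 9137.0 ≈ 15528 km.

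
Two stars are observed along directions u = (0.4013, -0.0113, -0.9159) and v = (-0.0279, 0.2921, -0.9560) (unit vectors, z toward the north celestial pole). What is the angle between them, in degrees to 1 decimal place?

u·v = 0.8611; |u| = 1.0000, |v| = 1.0000.
cos θ = (u·v)/(|u||v|) = 0.8611, so θ = 30.6°.

30.6°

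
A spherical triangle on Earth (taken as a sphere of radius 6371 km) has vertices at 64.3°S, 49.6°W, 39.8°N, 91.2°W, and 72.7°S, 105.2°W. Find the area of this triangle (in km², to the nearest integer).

21456141 km²

Side lengths (central angles): a = 1.9709, b = 0.3677, c = 1.9046 rad; semiperimeter s = 2.1216.
By l'Huilier's theorem, tan(E/4) = √[tan(s/2) tan((s−a)/2) tan((s−b)/2) tan((s−c)/2)], giving spherical excess E = 0.5286 rad.
Area = E·R² = 0.5286 × (6371)² ≈ 21456141 km².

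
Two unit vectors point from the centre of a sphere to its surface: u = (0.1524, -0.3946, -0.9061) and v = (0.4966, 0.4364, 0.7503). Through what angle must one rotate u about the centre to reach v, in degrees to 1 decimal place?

140.9°

u·v = -0.7764; |u| = 1.0000, |v| = 1.0000.
cos θ = (u·v)/(|u||v|) = -0.7764, so θ = 140.9°.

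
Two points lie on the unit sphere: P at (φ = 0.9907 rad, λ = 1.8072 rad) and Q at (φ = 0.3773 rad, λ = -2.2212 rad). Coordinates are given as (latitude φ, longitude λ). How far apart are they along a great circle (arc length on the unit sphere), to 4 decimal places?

1.5846

Let φ₁ = 0.9907 rad, φ₂ = 0.3773 rad, and Δλ = 2.2548 rad.
cos c = sin φ₁ sin φ₂ + cos φ₁ cos φ₂ cos Δλ = (0.8364)(0.3684) + (0.5481)(0.9297)(-0.6319) = -0.01384,
so c = arccos(-0.01384) = 1.58463 rad.
On the unit sphere the arc length equals the central angle: 1.5846.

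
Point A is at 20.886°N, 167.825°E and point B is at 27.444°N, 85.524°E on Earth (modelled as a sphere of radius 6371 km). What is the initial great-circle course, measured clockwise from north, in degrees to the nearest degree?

294°

Δλ = -82.301° = -1.4364 rad.
y = sin Δλ · cos φ₂ = (-0.9910)(0.8875) = -0.8795
x = cos φ₁ sin φ₂ − sin φ₁ cos φ₂ cos Δλ = (0.9343)(0.4609) − (0.3565)(0.8875)(0.1340) = 0.3882
θ = atan2(y, x) = -66.18°; adding 360° gives 294°.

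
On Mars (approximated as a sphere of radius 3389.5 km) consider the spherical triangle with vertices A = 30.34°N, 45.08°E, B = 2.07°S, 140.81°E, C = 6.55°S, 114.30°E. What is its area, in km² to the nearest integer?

3283706 km²

Side lengths (central angles): a = 0.4678, b = 1.3217, c = 1.6753 rad; semiperimeter s = 1.7324.
By l'Huilier's theorem, tan(E/4) = √[tan(s/2) tan((s−a)/2) tan((s−b)/2) tan((s−c)/2)], giving spherical excess E = 0.2858 rad.
Area = E·R² = 0.2858 × (3389.5)² ≈ 3283706 km².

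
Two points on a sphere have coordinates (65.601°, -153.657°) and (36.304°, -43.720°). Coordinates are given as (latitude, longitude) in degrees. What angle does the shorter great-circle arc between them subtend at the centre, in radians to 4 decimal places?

Let φ₁ = 1.1450 rad, φ₂ = 0.6336 rad, and Δλ = 1.9188 rad.
Haversine: a = sin²(Δφ/2) + cos φ₁ cos φ₂ sin²(Δλ/2) = 0.0640 + (0.4131)(0.8059)(0.6705) = 0.28716.
Central angle c = 2·arcsin(√a) = 1.13109 rad.
So the angular separation is 1.1311 rad.

1.1311 rad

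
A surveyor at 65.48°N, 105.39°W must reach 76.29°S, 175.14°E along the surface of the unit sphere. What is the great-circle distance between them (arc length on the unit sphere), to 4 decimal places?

With latitudes φ₁ = 65.480°, φ₂ = -76.290° and longitude difference Δλ = -79.470°:
cos c = sin φ₁ sin φ₂ + cos φ₁ cos φ₂ cos Δλ = (0.9098)(-0.9715) + (0.4150)(0.2370)(0.1828) = -0.86592,
so c = arccos(-0.86592) = 2.61778 rad.
On the unit sphere the arc length equals the central angle: 2.6178.

2.6178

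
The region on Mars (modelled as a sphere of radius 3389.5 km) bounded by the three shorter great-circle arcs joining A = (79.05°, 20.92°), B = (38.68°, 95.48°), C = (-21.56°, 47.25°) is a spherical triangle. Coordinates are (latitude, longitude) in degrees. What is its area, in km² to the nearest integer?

8171496 km²

Side lengths (central angles): a = 1.3140, b = 1.7747, c = 0.8592 rad; semiperimeter s = 1.9739.
By l'Huilier's theorem, tan(E/4) = √[tan(s/2) tan((s−a)/2) tan((s−b)/2) tan((s−c)/2)], giving spherical excess E = 0.7113 rad.
Area = E·R² = 0.7113 × (3389.5)² ≈ 8171496 km².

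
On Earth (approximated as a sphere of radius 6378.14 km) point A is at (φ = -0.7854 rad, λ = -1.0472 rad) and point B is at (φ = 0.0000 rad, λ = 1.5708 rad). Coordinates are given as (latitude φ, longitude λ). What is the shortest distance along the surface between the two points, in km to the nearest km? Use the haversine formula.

In radians: φ₁ = -0.7854, φ₂ = 0.0000, Δλ = 150.000° = 2.6180 rad.
Haversine: a = sin²(Δφ/2) + cos φ₁ cos φ₂ sin²(Δλ/2) = 0.1464 + (0.7071)(1.0000)(0.9330) = 0.80619.
Central angle c = 2·arcsin(√a) = 2.22986 rad.
Distance = R·c = 6378.14 × 2.2299 ≈ 14222 km.

14222 km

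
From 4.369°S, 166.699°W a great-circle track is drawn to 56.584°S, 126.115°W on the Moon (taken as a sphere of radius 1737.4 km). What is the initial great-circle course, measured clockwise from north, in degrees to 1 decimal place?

Δλ = 40.584° = 0.7083 rad.
y = sin Δλ · cos φ₂ = (0.6506)(0.5507) = 0.3583
x = cos φ₁ sin φ₂ − sin φ₁ cos φ₂ cos Δλ = (0.9971)(-0.8347) − (-0.0762)(0.5507)(0.7595) = -0.8004
θ = atan2(y, x) = 155.89°, so the bearing is 155.9°.

155.9°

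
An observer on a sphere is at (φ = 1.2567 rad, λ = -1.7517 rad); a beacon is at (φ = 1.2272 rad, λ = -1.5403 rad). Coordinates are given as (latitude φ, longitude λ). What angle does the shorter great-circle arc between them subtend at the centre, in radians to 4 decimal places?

0.0742 rad

Let φ₁ = 1.2567 rad, φ₂ = 1.2272 rad, and Δλ = 0.2114 rad.
cos c = sin φ₁ sin φ₂ + cos φ₁ cos φ₂ cos Δλ = (0.9511)(0.9415) + (0.3090)(0.3369)(0.9777) = 0.99725,
so c = arccos(0.99725) = 0.07421 rad.
So the angular separation is 0.0742 rad.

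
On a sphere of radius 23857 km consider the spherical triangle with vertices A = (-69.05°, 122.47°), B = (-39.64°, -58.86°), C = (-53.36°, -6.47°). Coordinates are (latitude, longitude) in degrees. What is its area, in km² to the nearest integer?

Side lengths (central angles): a = 0.6561, b = 0.9081, c = 1.2445 rad; semiperimeter s = 1.4044.
By l'Huilier's theorem, tan(E/4) = √[tan(s/2) tan((s−a)/2) tan((s−b)/2) tan((s−c)/2)], giving spherical excess E = 0.3277 rad.
Area = E·R² = 0.3277 × (23857)² ≈ 186494342 km².

186494342 km²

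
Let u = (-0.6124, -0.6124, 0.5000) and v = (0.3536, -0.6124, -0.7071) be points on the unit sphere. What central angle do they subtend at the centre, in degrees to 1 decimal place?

101.2°

u·v = -0.1951; |u| = 1.0000, |v| = 1.0000.
cos θ = (u·v)/(|u||v|) = -0.1950, so θ = 101.2°.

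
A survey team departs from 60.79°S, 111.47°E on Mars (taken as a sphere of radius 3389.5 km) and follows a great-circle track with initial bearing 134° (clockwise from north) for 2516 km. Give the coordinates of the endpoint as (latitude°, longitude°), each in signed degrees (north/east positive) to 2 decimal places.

Angular distance δ = d/R = 2516/3389.5 = 0.74229 rad; initial bearing θ = 2.3387 rad.
sin φ₂ = sin φ₁ cos δ + cos φ₁ sin δ cos θ = (-0.8728)(0.7369) + (0.4880)(0.6760)(-0.6947) = -0.8724, so φ₂ = -60.74°.
Δλ = atan2(sin θ sin δ cos φ₁, cos δ − sin φ₁ sin φ₂) = atan2(0.2373, -0.0245) = 95.898°.
λ₂ = 111.470° + 95.898° = 207.37° → -152.63° after wrapping to (−180°, 180°].

-60.74°, -152.63°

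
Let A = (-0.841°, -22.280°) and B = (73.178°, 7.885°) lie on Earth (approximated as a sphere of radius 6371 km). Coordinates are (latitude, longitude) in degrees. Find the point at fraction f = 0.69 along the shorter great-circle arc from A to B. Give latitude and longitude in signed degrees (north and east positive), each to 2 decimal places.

The central angle between A and B is δ = 1.3324 rad.
With f = 0.69, the slerp weights are sin((1−f)δ)/sin δ = 0.4131 and sin(fδ)/sin δ = 0.8184.
Weighted sum of the unit vectors: (0.4131)·(0.9252,-0.3791,-0.0147) + (0.8184)·(0.2867,0.0397,0.9572) = (0.6168, -0.1241, 0.7773).
Converting back: φ = atan2(z, √(x²+y²)) = 51.01°, λ = atan2(y, x) = -11.38°.

51.01°, -11.38°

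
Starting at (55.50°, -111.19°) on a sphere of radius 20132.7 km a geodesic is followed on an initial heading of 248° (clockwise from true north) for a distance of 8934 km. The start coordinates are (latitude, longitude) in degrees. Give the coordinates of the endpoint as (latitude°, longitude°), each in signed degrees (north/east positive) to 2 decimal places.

Angular distance δ = d/R = 8934/20132.7 = 0.44376 rad; initial bearing θ = 4.3284 rad.
sin φ₂ = sin φ₁ cos δ + cos φ₁ sin δ cos θ = (0.8241)(0.9031) + (0.5664)(0.4293)(-0.3746) = 0.6532, so φ₂ = 40.78°.
Δλ = atan2(sin θ sin δ cos φ₁, cos δ − sin φ₁ sin φ₂) = atan2(-0.2255, 0.3648) = -31.718°.
λ₂ = -111.190° − 31.718° = -142.91°.

40.78°, -142.91°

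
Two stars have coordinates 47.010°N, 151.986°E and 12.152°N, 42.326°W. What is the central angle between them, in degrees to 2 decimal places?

119.47°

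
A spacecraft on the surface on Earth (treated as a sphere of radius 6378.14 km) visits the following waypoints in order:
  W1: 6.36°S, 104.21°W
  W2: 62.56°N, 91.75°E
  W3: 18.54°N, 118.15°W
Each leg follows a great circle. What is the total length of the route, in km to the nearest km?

24282 km

Leg W1→W2: central angle 2.1396 rad, distance 13646.8 km.
Leg W2→W3: central angle 1.6675 rad, distance 10635.6 km.
Total: 13646.8 + 10635.6 ≈ 24282 km.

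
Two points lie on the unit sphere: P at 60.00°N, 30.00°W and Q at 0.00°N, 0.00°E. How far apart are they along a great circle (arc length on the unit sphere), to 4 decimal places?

In radians: φ₁ = 1.0472, φ₂ = 0.0000, Δλ = 30.000° = 0.5236 rad.
cos c = sin φ₁ sin φ₂ + cos φ₁ cos φ₂ cos Δλ = (0.8660)(0.0000) + (0.5000)(1.0000)(0.8660) = 0.43301,
so c = arccos(0.43301) = 1.12296 rad.
On the unit sphere the arc length equals the central angle: 1.1230.

1.1230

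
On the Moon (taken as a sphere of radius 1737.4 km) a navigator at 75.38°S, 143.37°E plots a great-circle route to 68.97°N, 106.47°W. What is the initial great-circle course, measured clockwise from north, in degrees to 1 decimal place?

71.0°

With φ₁ = -1.3156, φ₂ = 1.2038, Δλ = 1.9227 rad, the forward-azimuth formula gives
θ = atan2( sin Δλ cos φ₂ , cos φ₁ sin φ₂ − sin φ₁ cos φ₂ cos Δλ ) = atan2(0.3369, 0.1159) = 71.01°.
So the initial bearing is 71.0°.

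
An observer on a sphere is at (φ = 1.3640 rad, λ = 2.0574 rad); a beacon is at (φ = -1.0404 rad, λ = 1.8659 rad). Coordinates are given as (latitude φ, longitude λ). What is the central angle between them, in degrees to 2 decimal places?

With latitudes φ₁ = 78.151°, φ₂ = -59.611° and longitude difference Δλ = -10.972°:
Haversine: a = sin²(Δφ/2) + cos φ₁ cos φ₂ sin²(Δλ/2) = 0.8702 + (0.2053)(0.5059)(0.0091) = 0.87113.
Central angle c = 2·arcsin(√a) = 2.40723 rad.
So the angular separation is 137.92°.

137.92°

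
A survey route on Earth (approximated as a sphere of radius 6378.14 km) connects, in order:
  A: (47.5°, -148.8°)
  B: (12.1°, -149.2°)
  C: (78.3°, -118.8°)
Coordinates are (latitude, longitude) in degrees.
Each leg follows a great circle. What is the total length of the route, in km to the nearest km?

Leg A→B: central angle 0.6179 rad, distance 3940.9 km.
Leg B→C: central angle 1.1850 rad, distance 7558.2 km.
Total: 3940.9 + 7558.2 ≈ 11499 km.

11499 km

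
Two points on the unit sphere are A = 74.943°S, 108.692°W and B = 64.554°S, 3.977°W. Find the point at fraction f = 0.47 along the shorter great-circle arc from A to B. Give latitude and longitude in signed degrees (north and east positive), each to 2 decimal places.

-77.14°, -42.44°

Central angle δ = 0.5668 rad. Interpolating on the sphere with fraction f = 0.47:
P = [sin((1−f)δ)·A + sin(fδ)·B] / sin δ = 0.5511·A + 0.4903·B in Cartesian coordinates,
giving P = (0.1643, -0.1502, -0.9749), i.e. latitude -77.14°, longitude -42.44°.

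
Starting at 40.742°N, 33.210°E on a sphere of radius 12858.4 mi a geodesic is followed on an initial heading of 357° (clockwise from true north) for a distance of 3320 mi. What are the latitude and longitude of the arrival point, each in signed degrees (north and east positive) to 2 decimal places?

Angular distance δ = d/R = 3320/12858.4 = 0.25820 rad; initial bearing θ = 6.2308 rad.
sin φ₂ = sin φ₁ cos δ + cos φ₁ sin δ cos θ = (0.6527)(0.9669) + (0.7577)(0.2553)(0.9986) = 0.8242, so φ₂ = 55.51°.
Δλ = atan2(sin θ sin δ cos φ₁, cos δ − sin φ₁ sin φ₂) = atan2(-0.0101, 0.4289) = -1.352°.
λ₂ = 33.210° − 1.352° = 31.86°.

55.51°, 31.86°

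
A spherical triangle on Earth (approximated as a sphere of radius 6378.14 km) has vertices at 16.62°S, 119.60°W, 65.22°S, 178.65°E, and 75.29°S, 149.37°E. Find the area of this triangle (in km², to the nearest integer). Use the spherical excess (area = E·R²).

Side lengths (central angles): a = 0.2414, b = 1.2950, c = 1.1043 rad; semiperimeter s = 1.3204.
By l'Huilier's theorem, tan(E/4) = √[tan(s/2) tan((s−a)/2) tan((s−b)/2) tan((s−c)/2)], giving spherical excess E = 0.1011 rad.
Area = E·R² = 0.1011 × (6378.14)² ≈ 4111338 km².

4111338 km²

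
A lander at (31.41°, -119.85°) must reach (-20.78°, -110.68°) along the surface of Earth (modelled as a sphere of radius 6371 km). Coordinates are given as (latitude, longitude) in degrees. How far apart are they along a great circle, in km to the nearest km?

5885 km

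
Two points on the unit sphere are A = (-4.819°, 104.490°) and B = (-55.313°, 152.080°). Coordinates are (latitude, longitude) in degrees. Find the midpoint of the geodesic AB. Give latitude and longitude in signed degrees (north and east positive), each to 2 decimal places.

Central angle δ = 1.1023 rad. Interpolating on the sphere with fraction f = 0.5:
P = [sin((1−f)δ)·A + sin(fδ)·B] / sin δ = 0.5869·A + 0.5869·B in Cartesian coordinates,
giving P = (-0.4415, 0.7226, -0.5319), i.e. latitude -32.13°, longitude 121.42°.

-32.13°, 121.42°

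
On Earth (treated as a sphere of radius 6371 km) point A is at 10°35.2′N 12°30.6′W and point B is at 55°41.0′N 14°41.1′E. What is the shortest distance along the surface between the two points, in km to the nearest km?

5544 km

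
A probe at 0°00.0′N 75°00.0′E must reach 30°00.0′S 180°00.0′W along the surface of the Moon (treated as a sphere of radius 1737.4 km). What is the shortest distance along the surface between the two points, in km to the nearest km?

3122 km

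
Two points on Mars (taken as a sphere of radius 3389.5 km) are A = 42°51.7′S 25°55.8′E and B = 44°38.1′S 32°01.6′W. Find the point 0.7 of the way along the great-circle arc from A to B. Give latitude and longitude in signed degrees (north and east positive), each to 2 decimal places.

-47.32°, -14.71°

Central angle δ = 0.7157 rad. Interpolating on the sphere with fraction f = 0.7:
P = [sin((1−f)δ)·A + sin(fδ)·B] / sin δ = 0.3247·A + 0.7320·B in Cartesian coordinates,
giving P = (0.6557, -0.1722, -0.7352), i.e. latitude -47.32°, longitude -14.71°.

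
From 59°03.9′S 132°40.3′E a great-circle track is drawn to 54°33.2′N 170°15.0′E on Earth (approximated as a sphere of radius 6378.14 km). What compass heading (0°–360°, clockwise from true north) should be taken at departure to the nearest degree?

With φ₁ = -1.0309, φ₂ = 0.9521, Δλ = 0.6559 rad, the forward-azimuth formula gives
θ = atan2( sin Δλ cos φ₂ , cos φ₁ sin φ₂ − sin φ₁ cos φ₂ cos Δλ ) = atan2(0.3537, 0.8130) = 23.51°.
So the initial bearing is 24°.

24°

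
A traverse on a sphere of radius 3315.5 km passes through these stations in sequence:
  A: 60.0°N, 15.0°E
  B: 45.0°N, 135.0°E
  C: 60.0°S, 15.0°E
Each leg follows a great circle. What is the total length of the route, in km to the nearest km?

11937 km

Leg A→B: central angle 1.1201 rad, distance 3713.7 km.
Leg B→C: central angle 2.4802 rad, distance 8223.2 km.
Total: 3713.7 + 8223.2 ≈ 11937 km.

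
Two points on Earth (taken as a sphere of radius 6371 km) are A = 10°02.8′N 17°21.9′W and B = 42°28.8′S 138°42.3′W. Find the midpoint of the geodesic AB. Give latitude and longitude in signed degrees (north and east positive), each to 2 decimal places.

-29.91°, -63.71°

The central angle between A and B is δ = 2.0892 rad.
With f = 0.5, the slerp weights are sin((1−f)δ)/sin δ = 0.9956 and sin(fδ)/sin δ = 0.9956.
Weighted sum of the unit vectors: (0.9956)·(0.9398,-0.2939,0.1745) + (0.9956)·(-0.5541,-0.4867,-0.6753) = (0.3840, -0.7771, -0.4987).
Converting back: φ = atan2(z, √(x²+y²)) = -29.91°, λ = atan2(y, x) = -63.71°.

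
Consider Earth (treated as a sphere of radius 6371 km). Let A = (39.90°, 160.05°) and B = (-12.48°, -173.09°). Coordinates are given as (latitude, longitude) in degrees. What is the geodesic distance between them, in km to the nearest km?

6452 km

Let φ₁ = 0.6964 rad, φ₂ = -0.2178 rad, and Δλ = 0.4688 rad.
cos c = sin φ₁ sin φ₂ + cos φ₁ cos φ₂ cos Δλ = (0.6414)(-0.2161) + (0.7672)(0.9764)(0.8921) = 0.52961,
so c = arccos(0.52961) = 1.01266 rad.
Distance = R·c = 6371 × 1.0127 ≈ 6452 km.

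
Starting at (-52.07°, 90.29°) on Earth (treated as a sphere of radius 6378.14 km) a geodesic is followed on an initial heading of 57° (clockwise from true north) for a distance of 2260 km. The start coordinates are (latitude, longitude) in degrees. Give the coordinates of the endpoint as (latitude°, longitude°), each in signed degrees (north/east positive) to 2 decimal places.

-38.58°, 112.14°

Angular distance δ = d/R = 2260/6378.14 = 0.35434 rad; initial bearing θ = 0.9948 rad.
sin φ₂ = sin φ₁ cos δ + cos φ₁ sin δ cos θ = (-0.7888)(0.9379) + (0.6147)(0.3470)(0.5446) = -0.6236, so φ₂ = -38.58°.
Δλ = atan2(sin θ sin δ cos φ₁, cos δ − sin φ₁ sin φ₂) = atan2(0.1789, 0.4460) = 21.853°.
λ₂ = 90.290° + 21.853° = 112.14°.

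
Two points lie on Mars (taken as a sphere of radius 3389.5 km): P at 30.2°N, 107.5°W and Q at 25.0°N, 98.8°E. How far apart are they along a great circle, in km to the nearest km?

With latitudes φ₁ = 30.200°, φ₂ = 25.000° and longitude difference Δλ = -153.700°:
cos c = sin φ₁ sin φ₂ + cos φ₁ cos φ₂ cos Δλ = (0.5030)(0.4226) + (0.8643)(0.9063)(-0.8965) = -0.48963,
so c = arccos(-0.48963) = 2.08246 rad.
Distance = R·c = 3389.5 × 2.0825 ≈ 7059 km.

7059 km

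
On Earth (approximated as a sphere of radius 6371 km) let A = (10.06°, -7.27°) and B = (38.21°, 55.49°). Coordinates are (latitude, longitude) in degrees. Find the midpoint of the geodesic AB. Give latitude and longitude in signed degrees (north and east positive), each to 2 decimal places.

The central angle between A and B is δ = 1.0904 rad.
With f = 0.5, the slerp weights are sin((1−f)δ)/sin δ = 0.5848 and sin(fδ)/sin δ = 0.5848.
Weighted sum of the unit vectors: (0.5848)·(0.9767,-0.1246,0.1747) + (0.5848)·(0.4452,0.6475,0.6185) = (0.8315, 0.3058, 0.4639).
Converting back: φ = atan2(z, √(x²+y²)) = 27.64°, λ = atan2(y, x) = 20.19°.

27.64°, 20.19°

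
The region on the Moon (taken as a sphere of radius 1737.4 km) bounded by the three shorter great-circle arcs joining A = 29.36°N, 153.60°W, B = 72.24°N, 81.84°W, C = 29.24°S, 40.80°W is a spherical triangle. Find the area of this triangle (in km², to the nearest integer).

4550219 km²

Side lengths (central angles): a = 1.8384, b = 2.1344, c = 0.9883 rad; semiperimeter s = 2.4805.
By l'Huilier's theorem, tan(E/4) = √[tan(s/2) tan((s−a)/2) tan((s−b)/2) tan((s−c)/2)], giving spherical excess E = 1.5074 rad.
Area = E·R² = 1.5074 × (1737.4)² ≈ 4550219 km².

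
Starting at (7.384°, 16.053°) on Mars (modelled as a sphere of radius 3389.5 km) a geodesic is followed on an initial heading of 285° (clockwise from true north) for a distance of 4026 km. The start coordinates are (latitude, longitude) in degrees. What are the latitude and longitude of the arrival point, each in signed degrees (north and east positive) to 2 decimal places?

16.62°, -53.18°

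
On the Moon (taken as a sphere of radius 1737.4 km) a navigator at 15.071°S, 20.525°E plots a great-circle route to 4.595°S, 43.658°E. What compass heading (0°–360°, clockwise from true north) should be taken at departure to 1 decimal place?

Δλ = 23.133° = 0.4037 rad.
y = sin Δλ · cos φ₂ = (0.3929)(0.9968) = 0.3916
x = cos φ₁ sin φ₂ − sin φ₁ cos φ₂ cos Δλ = (0.9656)(-0.0801) − (-0.2600)(0.9968)(0.9196) = 0.1610
θ = atan2(y, x) = 67.65°, so the bearing is 67.7°.

67.7°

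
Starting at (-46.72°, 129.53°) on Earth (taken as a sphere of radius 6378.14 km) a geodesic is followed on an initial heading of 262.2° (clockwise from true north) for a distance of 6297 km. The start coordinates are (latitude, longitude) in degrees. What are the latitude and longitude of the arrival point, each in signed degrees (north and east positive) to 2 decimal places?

-28.60°, 59.18°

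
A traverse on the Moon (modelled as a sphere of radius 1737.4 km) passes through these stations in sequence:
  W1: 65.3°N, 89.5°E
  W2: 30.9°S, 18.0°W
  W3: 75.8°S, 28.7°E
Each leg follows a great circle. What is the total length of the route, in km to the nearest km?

Leg W1→W2: central angle 2.1826 rad, distance 3792.1 km.
Leg W2→W3: central angle 0.8734 rad, distance 1517.5 km.
Total: 3792.1 + 1517.5 ≈ 5310 km.

5310 km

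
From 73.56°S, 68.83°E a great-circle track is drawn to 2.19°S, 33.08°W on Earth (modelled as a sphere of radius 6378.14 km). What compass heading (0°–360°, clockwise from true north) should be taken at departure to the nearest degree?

258°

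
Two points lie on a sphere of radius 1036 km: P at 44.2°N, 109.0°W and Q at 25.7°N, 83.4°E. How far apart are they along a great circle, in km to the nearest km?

1974 km

In radians: φ₁ = 0.7714, φ₂ = 0.4485, Δλ = -167.600° = -2.9252 rad.
cos c = sin φ₁ sin φ₂ + cos φ₁ cos φ₂ cos Δλ = (0.6972)(0.4337) + (0.7169)(0.9011)(-0.9767) = -0.32859,
so c = arccos(-0.32859) = 1.90561 rad.
Distance = R·c = 1036 × 1.9056 ≈ 1974 km.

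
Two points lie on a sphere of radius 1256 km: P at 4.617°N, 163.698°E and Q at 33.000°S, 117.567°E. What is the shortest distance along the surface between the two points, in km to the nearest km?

1263 km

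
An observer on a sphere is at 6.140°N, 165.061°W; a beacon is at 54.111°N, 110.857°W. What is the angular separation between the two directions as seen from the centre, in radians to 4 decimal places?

With latitudes φ₁ = 6.140°, φ₂ = 54.111° and longitude difference Δλ = 54.204°:
cos c = sin φ₁ sin φ₂ + cos φ₁ cos φ₂ cos Δλ = (0.1070)(0.8102) + (0.9943)(0.5862)(0.5849) = 0.42756,
so c = arccos(0.42756) = 1.12900 rad.
So the angular separation is 1.1290 rad.

1.1290 rad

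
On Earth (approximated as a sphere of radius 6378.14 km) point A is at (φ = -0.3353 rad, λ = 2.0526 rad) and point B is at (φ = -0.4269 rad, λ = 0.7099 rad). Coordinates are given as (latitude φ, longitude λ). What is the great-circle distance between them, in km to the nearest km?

In radians: φ₁ = -0.3353, φ₂ = -0.4269, Δλ = -76.931° = -1.3427 rad.
cos c = sin φ₁ sin φ₂ + cos φ₁ cos φ₂ cos Δλ = (-0.3291)(-0.4141) + (0.9443)(0.9103)(0.2261) = 0.33061,
so c = arccos(0.33061) = 1.23384 rad.
Distance = R·c = 6378.14 × 1.2338 ≈ 7870 km.

7870 km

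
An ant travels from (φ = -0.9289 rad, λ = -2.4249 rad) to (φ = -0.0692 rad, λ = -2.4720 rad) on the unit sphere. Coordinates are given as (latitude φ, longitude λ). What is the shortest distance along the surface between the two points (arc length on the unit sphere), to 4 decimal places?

With latitudes φ₁ = -53.222°, φ₂ = -3.965° and longitude difference Δλ = -2.699°:
cos c = sin φ₁ sin φ₂ + cos φ₁ cos φ₂ cos Δλ = (-0.8010)(-0.0691) + (0.5987)(0.9976)(0.9989) = 0.65200,
so c = arccos(0.65200) = 0.86057 rad.
On the unit sphere the arc length equals the central angle: 0.8606.

0.8606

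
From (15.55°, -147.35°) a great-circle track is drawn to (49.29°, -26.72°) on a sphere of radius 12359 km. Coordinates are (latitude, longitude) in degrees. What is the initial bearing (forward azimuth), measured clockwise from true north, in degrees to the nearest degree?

34°

Δλ = 120.630° = 2.1054 rad.
y = sin Δλ · cos φ₂ = (0.8605)(0.6522) = 0.5612
x = cos φ₁ sin φ₂ − sin φ₁ cos φ₂ cos Δλ = (0.9634)(0.7580) − (0.2681)(0.6522)(-0.5095) = 0.8194
θ = atan2(y, x) = 34.41°, so the bearing is 34°.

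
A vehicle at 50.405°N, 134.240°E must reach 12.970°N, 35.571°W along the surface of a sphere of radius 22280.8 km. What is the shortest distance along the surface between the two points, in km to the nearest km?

In radians: φ₁ = 0.8797, φ₂ = 0.2264, Δλ = -169.811° = -2.9638 rad.
cos c = sin φ₁ sin φ₂ + cos φ₁ cos φ₂ cos Δλ = (0.7706)(0.2244) + (0.6374)(0.9745)(-0.9842) = -0.43835,
so c = arccos(-0.43835) = 2.02456 rad.
Distance = R·c = 22280.8 × 2.0246 ≈ 45109 km.

45109 km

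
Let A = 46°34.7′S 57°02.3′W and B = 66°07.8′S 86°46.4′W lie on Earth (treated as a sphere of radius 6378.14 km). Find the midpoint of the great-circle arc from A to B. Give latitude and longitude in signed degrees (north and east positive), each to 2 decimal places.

-57.19°, -67.97°

Central angle δ = 0.4377 rad. Interpolating on the sphere with fraction f = 0.5:
P = [sin((1−f)δ)·A + sin(fδ)·B] / sin δ = 0.5122·A + 0.5122·B in Cartesian coordinates,
giving P = (0.2032, -0.5024, -0.8404), i.e. latitude -57.19°, longitude -67.97°.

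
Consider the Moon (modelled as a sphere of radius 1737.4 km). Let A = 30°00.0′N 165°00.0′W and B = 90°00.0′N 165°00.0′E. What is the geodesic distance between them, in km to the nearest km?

With latitudes φ₁ = 30.000°, φ₂ = 90.000° and longitude difference Δλ = -30.000°:
cos c = sin φ₁ sin φ₂ + cos φ₁ cos φ₂ cos Δλ = (0.5000)(1.0000) + (0.8660)(0.0000)(0.8660) = 0.50000,
so c = arccos(0.50000) = 1.04720 rad.
Distance = R·c = 1737.4 × 1.0472 ≈ 1819 km.

1819 km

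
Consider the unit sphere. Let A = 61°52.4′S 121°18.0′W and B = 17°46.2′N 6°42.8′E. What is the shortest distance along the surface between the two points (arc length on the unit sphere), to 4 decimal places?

2.1479

In radians: φ₁ = -1.0799, φ₂ = 0.3101, Δλ = 128.013° = 2.2343 rad.
cos c = sin φ₁ sin φ₂ + cos φ₁ cos φ₂ cos Δλ = (-0.8819)(0.3052) + (0.4714)(0.9523)(-0.6158) = -0.54563,
so c = arccos(-0.54563) = 2.14793 rad.
On the unit sphere the arc length equals the central angle: 2.1479.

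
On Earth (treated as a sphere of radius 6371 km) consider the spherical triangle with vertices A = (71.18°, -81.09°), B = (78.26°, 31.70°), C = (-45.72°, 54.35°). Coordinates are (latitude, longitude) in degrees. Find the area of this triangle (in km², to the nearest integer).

23399428 km²

Side lengths (central angles): a = 2.1771, b = 2.5647, c = 0.4480 rad; semiperimeter s = 2.5949.
By l'Huilier's theorem, tan(E/4) = √[tan(s/2) tan((s−a)/2) tan((s−b)/2) tan((s−c)/2)], giving spherical excess E = 0.5765 rad.
Area = E·R² = 0.5765 × (6371)² ≈ 23399428 km².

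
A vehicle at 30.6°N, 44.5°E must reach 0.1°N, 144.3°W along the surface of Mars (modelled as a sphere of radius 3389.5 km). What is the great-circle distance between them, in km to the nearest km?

8766 km

With latitudes φ₁ = 30.600°, φ₂ = 0.100° and longitude difference Δλ = 171.200°:
cos c = sin φ₁ sin φ₂ + cos φ₁ cos φ₂ cos Δλ = (0.5090)(0.0017) + (0.8607)(1.0000)(-0.9882) = -0.84972,
so c = arccos(-0.84972) = 2.58625 rad.
Distance = R·c = 3389.5 × 2.5863 ≈ 8766 km.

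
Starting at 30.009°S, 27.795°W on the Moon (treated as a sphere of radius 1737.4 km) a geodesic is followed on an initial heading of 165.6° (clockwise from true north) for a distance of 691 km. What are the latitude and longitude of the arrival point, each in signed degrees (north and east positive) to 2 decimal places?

Angular distance δ = d/R = 691/1737.4 = 0.39772 rad; initial bearing θ = 2.8903 rad.
sin φ₂ = sin φ₁ cos δ + cos φ₁ sin δ cos θ = (-0.5001)(0.9219) + (0.8659)(0.3873)(-0.9686) = -0.7860, so φ₂ = -51.81°.
Δλ = atan2(sin θ sin δ cos φ₁, cos δ − sin φ₁ sin φ₂) = atan2(0.0834, 0.5289) = 8.963°.
λ₂ = -27.795° + 8.963° = -18.83°.

-51.81°, -18.83°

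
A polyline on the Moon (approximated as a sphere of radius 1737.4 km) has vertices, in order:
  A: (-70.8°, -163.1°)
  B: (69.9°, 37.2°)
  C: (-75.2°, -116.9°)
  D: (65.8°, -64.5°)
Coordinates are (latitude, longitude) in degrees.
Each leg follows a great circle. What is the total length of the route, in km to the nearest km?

Leg A→B: central angle 3.0220 rad, distance 5250.4 km.
Leg B→C: central angle 2.9796 rad, distance 5176.8 km.
Leg C→D: central angle 2.5287 rad, distance 4393.3 km.
Total: 5250.4 + 5176.8 + 4393.3 ≈ 14820 km.

14820 km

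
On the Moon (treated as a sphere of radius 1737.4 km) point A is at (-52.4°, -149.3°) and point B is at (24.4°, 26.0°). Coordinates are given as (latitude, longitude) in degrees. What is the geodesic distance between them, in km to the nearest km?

4602 km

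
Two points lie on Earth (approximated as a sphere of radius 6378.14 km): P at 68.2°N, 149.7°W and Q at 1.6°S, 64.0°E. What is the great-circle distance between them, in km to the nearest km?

With latitudes φ₁ = 68.200°, φ₂ = -1.600° and longitude difference Δλ = -146.300°:
cos c = sin φ₁ sin φ₂ + cos φ₁ cos φ₂ cos Δλ = (0.9285)(-0.0279) + (0.3714)(0.9996)(-0.8320) = -0.33477,
so c = arccos(-0.33477) = 1.91215 rad.
Distance = R·c = 6378.14 × 1.9122 ≈ 12196 km.

12196 km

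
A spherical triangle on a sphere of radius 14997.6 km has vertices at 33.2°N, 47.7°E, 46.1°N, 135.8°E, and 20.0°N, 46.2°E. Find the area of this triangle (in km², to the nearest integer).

24464455 km²

Side lengths (central angles): a = 1.3171, b = 0.2316, c = 1.1442 rad; semiperimeter s = 1.3464.
By l'Huilier's theorem, tan(E/4) = √[tan(s/2) tan((s−a)/2) tan((s−b)/2) tan((s−c)/2)], giving spherical excess E = 0.1088 rad.
Area = E·R² = 0.1088 × (14997.6)² ≈ 24464455 km².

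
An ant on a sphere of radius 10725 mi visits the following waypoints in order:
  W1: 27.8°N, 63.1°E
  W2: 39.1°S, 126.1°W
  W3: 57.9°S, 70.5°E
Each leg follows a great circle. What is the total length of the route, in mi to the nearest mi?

46490 mi

Leg W1→W2: central angle 2.9035 rad, distance 31139.8 mi.
Leg W2→W3: central angle 1.4313 rad, distance 15350.6 mi.
Total: 31139.8 + 15350.6 ≈ 46490 mi.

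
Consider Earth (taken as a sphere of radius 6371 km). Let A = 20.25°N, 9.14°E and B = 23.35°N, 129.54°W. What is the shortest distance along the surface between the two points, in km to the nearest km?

In radians: φ₁ = 0.3534, φ₂ = 0.4075, Δλ = -138.680° = -2.4204 rad.
Haversine: a = sin²(Δφ/2) + cos φ₁ cos φ₂ sin²(Δλ/2) = 0.0007 + (0.9382)(0.9181)(0.8755) = 0.75486.
Central angle c = 2·arcsin(√a) = 2.10566 rad.
Distance = R·c = 6371 × 2.1057 ≈ 13415 km.

13415 km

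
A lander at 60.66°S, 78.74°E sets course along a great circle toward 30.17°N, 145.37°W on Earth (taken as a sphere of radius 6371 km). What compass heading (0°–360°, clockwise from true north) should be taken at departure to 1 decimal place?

116.1°

With φ₁ = -1.0587, φ₂ = 0.5266, Δλ = 2.3717 rad, the forward-azimuth formula gives
θ = atan2( sin Δλ cos φ₂ , cos φ₁ sin φ₂ − sin φ₁ cos φ₂ cos Δλ ) = atan2(0.6018, -0.2949) = 116.11°.
So the initial bearing is 116.1°.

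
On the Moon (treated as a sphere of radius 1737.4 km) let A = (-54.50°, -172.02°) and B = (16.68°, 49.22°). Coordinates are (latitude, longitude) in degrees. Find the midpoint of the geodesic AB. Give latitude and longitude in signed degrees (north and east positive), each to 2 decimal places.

-39.18°, 85.51°

The central angle between A and B is δ = 2.2810 rad.
With f = 0.5, the slerp weights are sin((1−f)δ)/sin δ = 1.1986 and sin(fδ)/sin δ = 1.1986.
Weighted sum of the unit vectors: (1.1986)·(-0.5751,-0.0806,-0.8141) + (1.1986)·(0.6257,0.7254,0.2870) = (0.0606, 0.7728, -0.6318).
Converting back: φ = atan2(z, √(x²+y²)) = -39.18°, λ = atan2(y, x) = 85.51°.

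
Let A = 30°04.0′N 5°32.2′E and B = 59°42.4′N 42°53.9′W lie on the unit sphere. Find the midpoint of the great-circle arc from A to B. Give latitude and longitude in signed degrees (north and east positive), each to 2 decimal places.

The central angle between A and B is δ = 0.7638 rad.
With f = 0.5, the slerp weights are sin((1−f)δ)/sin δ = 0.5388 and sin(fδ)/sin δ = 0.5388.
Weighted sum of the unit vectors: (0.5388)·(0.8614,0.0835,0.5010) + (0.5388)·(0.3695,-0.3434,0.8635) = (0.6632, -0.1400, 0.7352).
Converting back: φ = atan2(z, √(x²+y²)) = 47.32°, λ = atan2(y, x) = -11.92°.

47.32°, -11.92°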